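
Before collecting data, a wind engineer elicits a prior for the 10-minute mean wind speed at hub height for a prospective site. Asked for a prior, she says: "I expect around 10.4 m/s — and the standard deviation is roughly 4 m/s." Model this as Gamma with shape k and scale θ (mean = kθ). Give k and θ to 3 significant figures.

k ≈ 6.76, θ ≈ 1.54

For Gamma(k, scale θ): mean = kθ, variance = kθ², so CV = 1/√k.
CV = SD/mean = 4/10.4 = 0.3846, hence k = 1/CV² = 6.76.
Then θ = mean/k = 10.4/6.76 = 1.54.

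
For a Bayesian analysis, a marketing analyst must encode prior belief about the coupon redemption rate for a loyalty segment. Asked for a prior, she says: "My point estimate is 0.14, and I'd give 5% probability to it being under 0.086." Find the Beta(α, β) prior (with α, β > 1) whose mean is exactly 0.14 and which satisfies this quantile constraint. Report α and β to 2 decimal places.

α ≈ 13.11, β ≈ 80.55

With mean 0.14 fixed, write α = 0.14s, β = 0.86s where s = α+β.
Need P(θ < 0.086) = 0.05 under Beta(0.14s, 0.86s). Normal approximation: (q−m)/√(m(1−m)/s) ≈ z_{0.05} = -1.64, so s ≈ 0.14·0.86·(-1.64)²/(0.086−0.14)² = 111.7.
At s = 111.7: P(θ<0.086) ≈ 0.035. Adjusting to match 0.05 gives s ≈ 93.67.
So α = 0.14·93.67 ≈ 13.11, β = 0.86·93.67 ≈ 80.55.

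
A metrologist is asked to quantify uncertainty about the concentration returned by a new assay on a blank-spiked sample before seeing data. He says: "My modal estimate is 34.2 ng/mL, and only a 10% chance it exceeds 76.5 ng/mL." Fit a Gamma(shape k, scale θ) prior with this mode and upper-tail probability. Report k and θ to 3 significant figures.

Gamma(k,θ) with k>1 has mode (k−1)θ, so θ = 34.2/(k−1).
Need P(X < 76.5) = 0.9 with θ tied to k this way. Start at k = 2, θ = 34.2: P(X<76.5) ≈ 0.654.
Too low — raise k to concentrate. Iterating converges to k ≈ 3.97.
Then θ = 34.2/(3.97−1) ≈ 11.5.

k ≈ 3.97, θ ≈ 11.5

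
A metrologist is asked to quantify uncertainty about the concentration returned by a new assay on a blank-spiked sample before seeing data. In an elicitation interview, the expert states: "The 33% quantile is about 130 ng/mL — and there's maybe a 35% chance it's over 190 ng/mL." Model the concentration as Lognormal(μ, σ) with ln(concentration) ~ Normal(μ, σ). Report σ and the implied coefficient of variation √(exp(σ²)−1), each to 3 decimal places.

If T ~ Lognormal(μ,σ) then ln T ~ Normal(μ,σ), so the p-quantile of ln T is μ + z_p·σ.
ln(130) = 4.868 and ln(190) = 5.247; z_{0.33} = -0.4399, z_{0.65} = 0.3853.
σ = (5.247 − 4.868)/(0.3853 − (-0.4399)) = 0.460.
μ = 4.868 − (-0.4399)·0.460 = 5.070.
CV = √(exp(σ²)−1) = √(exp(0.2115)−1) = 0.485.

σ ≈ 0.460, CV ≈ 0.485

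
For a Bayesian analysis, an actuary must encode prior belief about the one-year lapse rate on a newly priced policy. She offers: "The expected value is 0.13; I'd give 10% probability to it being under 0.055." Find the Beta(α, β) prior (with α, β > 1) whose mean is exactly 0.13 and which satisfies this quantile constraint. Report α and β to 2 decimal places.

α ≈ 3.41, β ≈ 22.79

With mean 0.13 fixed, write α = 0.13s, β = 0.87s where s = α+β.
Need P(θ < 0.055) = 0.1 under Beta(0.13s, 0.87s). Normal approximation: (q−m)/√(m(1−m)/s) ≈ z_{0.1} = -1.28, so s ≈ 0.13·0.87·(-1.28)²/(0.055−0.13)² = 33.0.
At s = 33.0: P(θ<0.055) ≈ 0.070. Adjusting to match 0.1 gives s ≈ 26.20.
So α = 0.13·26.20 ≈ 3.41, β = 0.87·26.20 ≈ 22.79.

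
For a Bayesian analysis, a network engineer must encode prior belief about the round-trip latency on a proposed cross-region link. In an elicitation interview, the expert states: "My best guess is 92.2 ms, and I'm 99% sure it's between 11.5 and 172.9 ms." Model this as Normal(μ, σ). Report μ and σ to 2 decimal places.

A symmetric 99% interval runs μ ± z·σ with z = 2.576.
Half-width = 80.7, so σ = 80.7/2.576 = 31.33.
μ is the stated best guess, 92.20.

μ = 92.20, σ = 31.33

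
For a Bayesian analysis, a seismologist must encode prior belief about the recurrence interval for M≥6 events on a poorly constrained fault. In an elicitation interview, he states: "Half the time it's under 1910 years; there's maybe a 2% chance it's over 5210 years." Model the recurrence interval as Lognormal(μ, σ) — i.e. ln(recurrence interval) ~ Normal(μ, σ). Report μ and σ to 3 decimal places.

If T ~ Lognormal(μ,σ) then ln T ~ Normal(μ,σ), so the p-quantile of ln T is μ + z_p·σ.
ln(1910) = 7.555 and ln(5210) = 8.558; z_{0.5} = 0, z_{0.98} = 2.054.
σ = (8.558 − 7.555)/(2.054 − (0)) = 0.489.
μ = 7.555 − (0)·0.489 = 7.555.

μ ≈ 7.555, σ ≈ 0.489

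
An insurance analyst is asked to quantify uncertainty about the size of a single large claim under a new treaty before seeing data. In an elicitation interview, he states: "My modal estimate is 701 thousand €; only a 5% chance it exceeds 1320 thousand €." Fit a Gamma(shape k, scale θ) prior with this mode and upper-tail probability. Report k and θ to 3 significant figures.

Gamma(k,θ) with k>1 has mode (k−1)θ, so θ = 701/(k−1).
Need P(X < 1320) = 0.95 with θ tied to k this way. Start at k = 2, θ = 701: P(X<1320) ≈ 0.561.
Too low — raise k to concentrate. Iterating converges to k ≈ 7.94.
Then θ = 701/(7.94−1) ≈ 101.

k ≈ 7.94, θ ≈ 101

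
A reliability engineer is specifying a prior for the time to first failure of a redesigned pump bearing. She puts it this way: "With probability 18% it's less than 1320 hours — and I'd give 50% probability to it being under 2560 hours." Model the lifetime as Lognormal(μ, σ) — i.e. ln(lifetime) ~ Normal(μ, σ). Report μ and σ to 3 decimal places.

If T ~ Lognormal(μ,σ) then ln T ~ Normal(μ,σ), so the p-quantile of ln T is μ + z_p·σ.
ln(1320) = 7.185 and ln(2560) = 7.848; z_{0.18} = -0.9154, z_{0.5} = 0.
σ = (7.848 − 7.185)/(0 − (-0.9154)) = 0.724.
μ = 7.185 − (-0.9154)·0.724 = 7.848.

μ ≈ 7.848, σ ≈ 0.724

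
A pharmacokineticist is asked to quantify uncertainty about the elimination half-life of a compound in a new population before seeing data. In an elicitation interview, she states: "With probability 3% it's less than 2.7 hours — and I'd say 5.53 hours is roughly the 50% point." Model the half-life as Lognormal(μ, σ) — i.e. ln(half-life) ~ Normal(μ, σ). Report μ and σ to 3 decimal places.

If T ~ Lognormal(μ,σ) then ln T ~ Normal(μ,σ), so the p-quantile of ln T is μ + z_p·σ.
ln(2.7) = 0.9933 and ln(5.53) = 1.71; z_{0.03} = -1.881, z_{0.5} = 0.
σ = (1.71 − 0.9933)/(0 − (-1.881)) = 0.381.
μ = 0.9933 − (-1.881)·0.381 = 1.710.

μ ≈ 1.710, σ ≈ 0.381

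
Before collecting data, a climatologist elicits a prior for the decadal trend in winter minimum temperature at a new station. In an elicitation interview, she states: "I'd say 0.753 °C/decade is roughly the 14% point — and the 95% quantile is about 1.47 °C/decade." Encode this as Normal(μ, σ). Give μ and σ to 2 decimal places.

For Normal(μ,σ), the p-quantile is μ + z_p·σ. Here z_{0.14} = -1.08, z_{0.95} = 1.645.
So 0.753 = μ − 1.08σ and 1.47 = μ + 1.645σ.
Subtracting: σ = (1.47 − 0.753)/(1.645 − (-1.08)) = 0.26.
Then μ = 0.753 − (-1.08)·0.26 = 1.04.

μ = 1.04, σ = 0.26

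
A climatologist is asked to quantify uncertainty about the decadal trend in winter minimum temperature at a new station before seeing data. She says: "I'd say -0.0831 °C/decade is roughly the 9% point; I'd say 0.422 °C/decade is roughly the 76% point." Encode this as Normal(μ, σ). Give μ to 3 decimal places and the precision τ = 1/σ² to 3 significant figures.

For Normal(μ,σ), the p-quantile is μ + z_p·σ. Here z_{0.09} = -1.341, z_{0.76} = 0.7063.
So -0.0831 = μ − 1.341σ and 0.422 = μ + 0.7063σ.
Subtracting: σ = (0.422 − -0.0831)/(0.7063 − (-1.341)) = 0.247.
Then μ = -0.0831 − (-1.341)·0.247 = 0.248.
Precision τ = 1/σ² = 1/0.2467² = 16.4.

μ = 0.248, τ = 16.4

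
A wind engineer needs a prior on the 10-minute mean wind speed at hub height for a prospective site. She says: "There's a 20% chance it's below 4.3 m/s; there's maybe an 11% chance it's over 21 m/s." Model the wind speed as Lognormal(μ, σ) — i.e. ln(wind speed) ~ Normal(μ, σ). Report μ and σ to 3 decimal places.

If T ~ Lognormal(μ,σ) then ln T ~ Normal(μ,σ), so the p-quantile of ln T is μ + z_p·σ.
ln(4.3) = 1.459 and ln(21) = 3.045; z_{0.2} = -0.8416, z_{0.89} = 1.227.
σ = (3.045 − 1.459)/(1.227 − (-0.8416)) = 0.767.
μ = 1.459 − (-0.8416)·0.767 = 2.104.

μ ≈ 2.104, σ ≈ 0.767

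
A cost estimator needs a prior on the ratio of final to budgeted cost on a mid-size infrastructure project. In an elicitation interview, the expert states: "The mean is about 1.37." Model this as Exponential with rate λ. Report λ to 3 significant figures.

λ ≈ 0.73

Exponential mean = 1/λ, so λ = 1/1.37 = 0.73.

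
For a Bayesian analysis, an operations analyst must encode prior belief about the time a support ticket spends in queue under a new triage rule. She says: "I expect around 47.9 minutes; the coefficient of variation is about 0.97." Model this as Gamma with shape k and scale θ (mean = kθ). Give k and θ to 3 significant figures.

For Gamma(k, scale θ): mean = kθ, variance = kθ², so CV = 1/√k.
CV = 0.97, hence k = 1/CV² = 1.06.
Then θ = mean/k = 47.9/1.06 = 45.1.

k ≈ 1.06, θ ≈ 45.1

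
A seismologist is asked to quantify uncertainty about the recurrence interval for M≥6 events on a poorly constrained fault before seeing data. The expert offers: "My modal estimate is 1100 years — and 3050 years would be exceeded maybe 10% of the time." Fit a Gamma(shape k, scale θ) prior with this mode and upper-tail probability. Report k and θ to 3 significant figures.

k ≈ 2.84, θ ≈ 598

Gamma(k,θ) with k>1 has mode (k−1)θ, so θ = 1100/(k−1).
Need P(X < 3050) = 0.9 with θ tied to k this way. Start at k = 2, θ = 1100: P(X<3050) ≈ 0.764.
Too low — raise k to concentrate. Iterating converges to k ≈ 2.84.
Then θ = 1100/(2.84−1) ≈ 598.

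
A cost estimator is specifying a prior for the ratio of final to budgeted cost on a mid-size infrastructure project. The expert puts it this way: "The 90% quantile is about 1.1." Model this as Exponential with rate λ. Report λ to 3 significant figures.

λ ≈ 2.09

P(T < 1.1) = 1 − e^(−λ·1.1) = 0.9, so λ = −ln(1−0.9)/1.1 = −ln(0.1)/1.1 = 2.09.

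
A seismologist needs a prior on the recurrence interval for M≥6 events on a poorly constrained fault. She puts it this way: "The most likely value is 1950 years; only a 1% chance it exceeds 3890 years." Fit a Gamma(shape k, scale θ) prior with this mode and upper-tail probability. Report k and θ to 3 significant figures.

Gamma(k,θ) with k>1 has mode (k−1)θ, so θ = 1950/(k−1).
Need P(X < 3890) = 0.99 with θ tied to k this way. Start at k = 2, θ = 1950: P(X<3890) ≈ 0.593.
Too low — raise k to concentrate. Iterating converges to k ≈ 11.3.
Then θ = 1950/(11.3−1) ≈ 189.

k ≈ 11.3, θ ≈ 189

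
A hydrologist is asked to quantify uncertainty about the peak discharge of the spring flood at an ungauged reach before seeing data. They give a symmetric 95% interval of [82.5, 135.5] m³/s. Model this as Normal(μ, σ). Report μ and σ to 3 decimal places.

A symmetric 95% interval runs μ ± z·σ with z = 1.96.
Half-width = 26.5, so σ = 26.5/1.96 = 13.521.
μ is the interval midpoint, 109.000.

μ = 109.000, σ = 13.521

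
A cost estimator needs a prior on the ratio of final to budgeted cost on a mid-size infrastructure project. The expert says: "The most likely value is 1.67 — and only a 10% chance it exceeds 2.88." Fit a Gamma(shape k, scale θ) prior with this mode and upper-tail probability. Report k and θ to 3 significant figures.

k ≈ 7.38, θ ≈ 0.262

Gamma(k,θ) with k>1 has mode (k−1)θ, so θ = 1.67/(k−1).
Need P(X < 2.88) = 0.9 with θ tied to k this way. Start at k = 2, θ = 1.67: P(X<2.88) ≈ 0.514.
Too low — raise k to concentrate. Iterating converges to k ≈ 7.38.
Then θ = 1.67/(7.38−1) ≈ 0.262.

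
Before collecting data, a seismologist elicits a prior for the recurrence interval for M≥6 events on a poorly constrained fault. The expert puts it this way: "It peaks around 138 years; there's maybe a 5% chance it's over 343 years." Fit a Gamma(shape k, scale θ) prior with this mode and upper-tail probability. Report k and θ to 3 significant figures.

k ≈ 4.28, θ ≈ 42.1

Gamma(k,θ) with k>1 has mode (k−1)θ, so θ = 138/(k−1).
Need P(X < 343) = 0.95 with θ tied to k this way. Start at k = 2, θ = 138: P(X<343) ≈ 0.710.
Too low — raise k to concentrate. Iterating converges to k ≈ 4.28.
Then θ = 138/(4.28−1) ≈ 42.1.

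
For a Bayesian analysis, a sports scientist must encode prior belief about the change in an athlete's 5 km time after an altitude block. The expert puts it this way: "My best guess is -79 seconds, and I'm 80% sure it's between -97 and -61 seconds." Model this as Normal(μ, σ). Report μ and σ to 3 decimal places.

A symmetric 80% interval runs μ ± z·σ with z = 1.282.
Half-width = 18, so σ = 18/1.282 = 14.045.
μ is the stated best guess, -79.000.

μ = -79.000, σ = 14.045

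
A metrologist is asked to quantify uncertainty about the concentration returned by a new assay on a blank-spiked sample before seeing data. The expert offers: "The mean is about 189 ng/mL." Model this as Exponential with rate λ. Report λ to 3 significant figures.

λ ≈ 0.00529

Exponential mean = 1/λ, so λ = 1/189.0 = 0.00529.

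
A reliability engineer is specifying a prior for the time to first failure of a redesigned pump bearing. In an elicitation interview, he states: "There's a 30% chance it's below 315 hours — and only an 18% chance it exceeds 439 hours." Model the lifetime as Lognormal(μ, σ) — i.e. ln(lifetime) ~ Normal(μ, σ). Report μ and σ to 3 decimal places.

If T ~ Lognormal(μ,σ) then ln T ~ Normal(μ,σ), so the p-quantile of ln T is μ + z_p·σ.
ln(315) = 5.753 and ln(439) = 6.084; z_{0.3} = -0.5244, z_{0.82} = 0.9154.
σ = (6.084 − 5.753)/(0.9154 − (-0.5244)) = 0.231.
μ = 5.753 − (-0.5244)·0.231 = 5.873.

μ ≈ 5.873, σ ≈ 0.231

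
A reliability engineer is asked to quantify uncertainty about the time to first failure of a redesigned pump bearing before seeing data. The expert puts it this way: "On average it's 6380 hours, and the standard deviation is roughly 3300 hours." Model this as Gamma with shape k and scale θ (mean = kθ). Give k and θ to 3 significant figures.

For Gamma(k, scale θ): mean = kθ, variance = kθ², so CV = 1/√k.
CV = SD/mean = 3300/6380 = 0.5172, hence k = 1/CV² = 3.74.
Then θ = mean/k = 6380/3.74 = 1710.

k ≈ 3.74, θ ≈ 1710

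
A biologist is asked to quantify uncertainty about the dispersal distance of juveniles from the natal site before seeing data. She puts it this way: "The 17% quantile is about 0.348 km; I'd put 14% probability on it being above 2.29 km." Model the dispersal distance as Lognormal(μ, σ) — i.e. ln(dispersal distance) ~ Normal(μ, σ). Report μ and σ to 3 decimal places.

If T ~ Lognormal(μ,σ) then ln T ~ Normal(μ,σ), so the p-quantile of ln T is μ + z_p·σ.
ln(0.348) = -1.056 and ln(2.29) = 0.8286; z_{0.17} = -0.9542, z_{0.86} = 1.08.
σ = (0.8286 − -1.056)/(1.08 − (-0.9542)) = 0.926.
μ = -1.056 − (-0.9542)·0.926 = -0.172.

μ ≈ -0.172, σ ≈ 0.926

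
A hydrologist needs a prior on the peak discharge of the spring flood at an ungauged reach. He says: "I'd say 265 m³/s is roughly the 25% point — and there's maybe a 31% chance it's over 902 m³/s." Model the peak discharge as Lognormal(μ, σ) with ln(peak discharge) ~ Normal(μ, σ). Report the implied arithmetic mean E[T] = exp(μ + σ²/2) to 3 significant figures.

E[T] ≈ 928 m³/s

If T ~ Lognormal(μ,σ) then ln T ~ Normal(μ,σ), so the p-quantile of ln T is μ + z_p·σ.
ln(265) = 5.58 and ln(902) = 6.805; z_{0.25} = -0.6745, z_{0.69} = 0.4959.
σ = (6.805 − 5.58)/(0.4959 − (-0.6745)) = 1.047.
μ = 5.58 − (-0.6745)·1.047 = 6.286.
E[T] = exp(μ + σ²/2) = exp(6.286 + 0.5477) = 928 m³/s.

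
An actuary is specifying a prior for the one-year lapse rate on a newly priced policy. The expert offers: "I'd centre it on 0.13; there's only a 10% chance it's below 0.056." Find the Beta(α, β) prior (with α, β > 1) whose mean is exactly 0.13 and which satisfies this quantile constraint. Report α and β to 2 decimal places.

α ≈ 3.52, β ≈ 23.54

With mean 0.13 fixed, write α = 0.13s, β = 0.87s where s = α+β.
Need P(θ < 0.056) = 0.1 under Beta(0.13s, 0.87s). Normal approximation: (q−m)/√(m(1−m)/s) ≈ z_{0.1} = -1.28, so s ≈ 0.13·0.87·(-1.28)²/(0.056−0.13)² = 33.9.
At s = 33.9: P(θ<0.056) ≈ 0.071. Adjusting to match 0.1 gives s ≈ 27.05.
So α = 0.13·27.05 ≈ 3.52, β = 0.87·27.05 ≈ 23.54.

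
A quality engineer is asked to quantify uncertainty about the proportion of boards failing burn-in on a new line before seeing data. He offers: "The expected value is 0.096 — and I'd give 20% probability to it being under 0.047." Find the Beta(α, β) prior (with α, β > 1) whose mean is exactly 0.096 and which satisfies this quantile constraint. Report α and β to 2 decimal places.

α ≈ 2.49, β ≈ 23.44

With mean 0.096 fixed, write α = 0.096s, β = 0.904s where s = α+β.
Need P(θ < 0.047) = 0.2 under Beta(0.096s, 0.904s). Normal approximation: (q−m)/√(m(1−m)/s) ≈ z_{0.2} = -0.842, so s ≈ 0.096·0.904·(-0.842)²/(0.047−0.096)² = 25.6.
At s = 25.6: P(θ<0.047) ≈ 0.202. Adjusting to match 0.2 gives s ≈ 25.93.
So α = 0.096·25.93 ≈ 2.49, β = 0.904·25.93 ≈ 23.44.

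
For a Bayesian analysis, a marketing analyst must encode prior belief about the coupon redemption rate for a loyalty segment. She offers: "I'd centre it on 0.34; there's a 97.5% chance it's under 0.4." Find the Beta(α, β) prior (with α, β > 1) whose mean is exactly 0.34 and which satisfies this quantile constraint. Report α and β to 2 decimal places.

With mean 0.34 fixed, write α = 0.34s, β = 0.66s where s = α+β.
Need P(θ < 0.4) = 0.975 under Beta(0.34s, 0.66s). Normal approximation: (q−m)/√(m(1−m)/s) ≈ z_{0.975} = 1.96, so s ≈ 0.34·0.66·(1.96)²/(0.4−0.34)² = 239.5.
At s = 239.5: P(θ<0.4) ≈ 0.973. Adjusting to match 0.975 gives s ≈ 248.01.
So α = 0.34·248.01 ≈ 84.32, β = 0.66·248.01 ≈ 163.68.

α ≈ 84.32, β ≈ 163.68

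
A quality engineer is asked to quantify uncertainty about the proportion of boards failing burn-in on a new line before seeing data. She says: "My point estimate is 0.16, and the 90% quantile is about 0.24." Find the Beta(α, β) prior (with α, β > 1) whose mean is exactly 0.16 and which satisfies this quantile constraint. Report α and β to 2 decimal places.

α ≈ 5.91, β ≈ 31.00

With mean 0.16 fixed, write α = 0.16s, β = 0.84s where s = α+β.
Need P(θ < 0.24) = 0.9 under Beta(0.16s, 0.84s). Normal approximation: (q−m)/√(m(1−m)/s) ≈ z_{0.9} = 1.28, so s ≈ 0.16·0.84·(1.28)²/(0.24−0.16)² = 34.5.
At s = 34.5: P(θ<0.24) ≈ 0.893. Adjusting to match 0.9 gives s ≈ 36.91.
So α = 0.16·36.91 ≈ 5.91, β = 0.84·36.91 ≈ 31.00.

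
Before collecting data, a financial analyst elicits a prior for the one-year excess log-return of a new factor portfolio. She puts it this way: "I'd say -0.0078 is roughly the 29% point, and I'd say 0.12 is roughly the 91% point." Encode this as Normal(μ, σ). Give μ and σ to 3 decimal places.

The p-quantile of Normal(μ,σ) is μ + z_p·σ, with z_{0.29} = -0.5534 and z_{0.91} = 1.341.
Eliminate σ: μ = (z₂·x₁ − z₁·x₂)/(z₂ − z₁) = (1.341·-0.0078 − (-0.5534)·0.12)/1.894 = 0.030.
Then σ = (x₂ − x₁)/(z₂ − z₁) = (0.12 − -0.0078)/1.894 = 0.067.

μ = 0.030, σ = 0.067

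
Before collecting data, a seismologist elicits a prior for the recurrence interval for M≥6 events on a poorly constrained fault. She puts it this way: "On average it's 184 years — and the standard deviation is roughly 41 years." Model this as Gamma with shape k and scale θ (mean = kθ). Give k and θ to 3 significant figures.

For Gamma(k, scale θ): mean = kθ, variance = kθ², so CV = 1/√k.
CV = SD/mean = 41/184 = 0.2228, hence k = 1/CV² = 20.1.
Then θ = mean/k = 184/20.1 = 9.14.

k ≈ 20.1, θ ≈ 9.14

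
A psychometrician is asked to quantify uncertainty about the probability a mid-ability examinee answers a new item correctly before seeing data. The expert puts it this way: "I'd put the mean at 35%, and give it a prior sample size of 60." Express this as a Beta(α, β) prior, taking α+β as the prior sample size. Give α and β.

α = 21, β = 39

Under the effective-sample-size interpretation, Beta(α, β) has prior mean α/(α+β) and prior sample size α+β.
So α+β = 60 and α/(α+β) = 0.35, giving α = 0.35·60 = 21 and β = 60 − 21 = 39.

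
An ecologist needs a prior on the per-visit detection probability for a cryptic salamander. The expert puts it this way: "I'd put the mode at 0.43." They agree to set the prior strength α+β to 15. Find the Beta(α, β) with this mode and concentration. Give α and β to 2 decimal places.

For α,β > 1 the Beta mode is (α−1)/(α+β−2). With α+β = 15, the mode is (α−1)/13.
Set (α−1)/13 = 0.43 → α = 1 + 0.43·13 = 6.59.
β = 15 − α = 8.41.

α = 6.59, β = 8.41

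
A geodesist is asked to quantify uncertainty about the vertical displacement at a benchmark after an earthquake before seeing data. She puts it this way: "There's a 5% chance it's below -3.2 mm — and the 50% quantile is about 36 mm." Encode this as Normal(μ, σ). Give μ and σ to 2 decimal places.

The p-quantile of Normal(μ,σ) is μ + z_p·σ, with z_{0.05} = -1.645 and z_{0.5} = 0.
Eliminate σ: μ = (z₂·x₁ − z₁·x₂)/(z₂ − z₁) = (0·-3.2 − (-1.645)·36)/1.645 = 36.00.
Then σ = (x₂ − x₁)/(z₂ − z₁) = (36 − -3.2)/1.645 = 23.83.

μ = 36.00, σ = 23.83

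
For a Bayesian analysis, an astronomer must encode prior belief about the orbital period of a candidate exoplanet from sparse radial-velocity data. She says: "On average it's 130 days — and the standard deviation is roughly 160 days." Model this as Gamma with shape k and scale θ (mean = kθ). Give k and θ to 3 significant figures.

For Gamma(k, scale θ): mean = kθ, variance = kθ², so CV = 1/√k.
CV = SD/mean = 160/130 = 1.231, hence k = 1/CV² = 0.66.
Then θ = mean/k = 130/0.66 = 197.

k ≈ 0.66, θ ≈ 197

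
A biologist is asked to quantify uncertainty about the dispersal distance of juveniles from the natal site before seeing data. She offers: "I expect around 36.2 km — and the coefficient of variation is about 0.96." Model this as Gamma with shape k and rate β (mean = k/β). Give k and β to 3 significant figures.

k ≈ 1.09, β ≈ 0.03

For Gamma(k, rate β): mean = k/β, variance = k/β², so CV = 1/√k.
CV = 0.96, hence k = 1/CV² = 1.09.
Then β = k/mean = 1.09/36.2 = 0.03.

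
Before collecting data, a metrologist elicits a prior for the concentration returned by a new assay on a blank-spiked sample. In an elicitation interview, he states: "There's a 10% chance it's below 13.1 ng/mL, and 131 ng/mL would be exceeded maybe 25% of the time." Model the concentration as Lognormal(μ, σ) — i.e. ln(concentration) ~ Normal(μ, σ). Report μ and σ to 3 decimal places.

μ ≈ 4.081, σ ≈ 1.177

If T ~ Lognormal(μ,σ) then ln T ~ Normal(μ,σ), so the p-quantile of ln T is μ + z_p·σ.
ln(13.1) = 2.573 and ln(131) = 4.875; z_{0.1} = -1.282, z_{0.75} = 0.6745.
σ = (4.875 − 2.573)/(0.6745 − (-1.282)) = 1.177.
μ = 2.573 − (-1.282)·1.177 = 4.081.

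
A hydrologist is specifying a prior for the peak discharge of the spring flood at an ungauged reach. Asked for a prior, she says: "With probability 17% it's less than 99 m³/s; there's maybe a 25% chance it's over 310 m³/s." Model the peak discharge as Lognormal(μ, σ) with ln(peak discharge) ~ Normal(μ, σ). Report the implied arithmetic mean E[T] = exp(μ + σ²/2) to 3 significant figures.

E[T] ≈ 247 m³/s

If T ~ Lognormal(μ,σ) then ln T ~ Normal(μ,σ), so the p-quantile of ln T is μ + z_p·σ.
ln(99) = 4.595 and ln(310) = 5.737; z_{0.17} = -0.9542, z_{0.75} = 0.6745.
σ = (5.737 − 4.595)/(0.6745 − (-0.9542)) = 0.701.
μ = 4.595 − (-0.9542)·0.701 = 5.264.
E[T] = exp(μ + σ²/2) = exp(5.264 + 0.2456) = 247 m³/s.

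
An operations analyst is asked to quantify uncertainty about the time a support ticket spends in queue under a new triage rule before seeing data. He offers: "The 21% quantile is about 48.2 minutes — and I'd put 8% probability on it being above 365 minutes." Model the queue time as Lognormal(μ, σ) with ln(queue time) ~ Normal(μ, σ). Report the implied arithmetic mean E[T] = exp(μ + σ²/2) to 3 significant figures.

E[T] ≈ 153 minutes

If T ~ Lognormal(μ,σ) then ln T ~ Normal(μ,σ), so the p-quantile of ln T is μ + z_p·σ.
ln(48.2) = 3.875 and ln(365) = 5.9; z_{0.21} = -0.8064, z_{0.92} = 1.405.
σ = (5.9 − 3.875)/(1.405 − (-0.8064)) = 0.915.
μ = 3.875 − (-0.8064)·0.915 = 4.614.
E[T] = exp(μ + σ²/2) = exp(4.614 + 0.4190) = 153 minutes.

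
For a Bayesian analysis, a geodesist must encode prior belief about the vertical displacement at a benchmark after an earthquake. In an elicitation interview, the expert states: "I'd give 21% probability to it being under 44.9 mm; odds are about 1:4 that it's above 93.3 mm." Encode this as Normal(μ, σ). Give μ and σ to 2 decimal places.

The p-quantile of Normal(μ,σ) is μ + z_p·σ, with z_{0.21} = -0.8064 and z_{0.8} = 0.8416.
Eliminate σ: μ = (z₂·x₁ − z₁·x₂)/(z₂ − z₁) = (0.8416·44.9 − (-0.8064)·93.3)/1.648 = 68.58.
Then σ = (x₂ − x₁)/(z₂ − z₁) = (93.3 − 44.9)/1.648 = 29.37.

μ = 68.58, σ = 29.37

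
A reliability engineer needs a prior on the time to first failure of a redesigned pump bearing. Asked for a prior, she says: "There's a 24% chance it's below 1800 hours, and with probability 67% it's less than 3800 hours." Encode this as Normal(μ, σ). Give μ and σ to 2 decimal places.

μ = 3032.41, σ = 1744.87

The p-quantile of Normal(μ,σ) is μ + z_p·σ, with z_{0.24} = -0.7063 and z_{0.67} = 0.4399.
Eliminate σ: μ = (z₂·x₁ − z₁·x₂)/(z₂ − z₁) = (0.4399·1800 − (-0.7063)·3800)/1.146 = 3032.41.
Then σ = (x₂ − x₁)/(z₂ − z₁) = (3800 − 1800)/1.146 = 1744.87.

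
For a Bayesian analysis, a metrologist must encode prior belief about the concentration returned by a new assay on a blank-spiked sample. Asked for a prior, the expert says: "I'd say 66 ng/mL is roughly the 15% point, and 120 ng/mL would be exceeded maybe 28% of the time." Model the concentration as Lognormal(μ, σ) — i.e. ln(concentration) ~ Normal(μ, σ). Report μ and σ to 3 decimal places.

If T ~ Lognormal(μ,σ) then ln T ~ Normal(μ,σ), so the p-quantile of ln T is μ + z_p·σ.
ln(66) = 4.19 and ln(120) = 4.787; z_{0.15} = -1.036, z_{0.72} = 0.5828.
σ = (4.787 − 4.19)/(0.5828 − (-1.036)) = 0.369.
μ = 4.19 − (-1.036)·0.369 = 4.572.

μ ≈ 4.572, σ ≈ 0.369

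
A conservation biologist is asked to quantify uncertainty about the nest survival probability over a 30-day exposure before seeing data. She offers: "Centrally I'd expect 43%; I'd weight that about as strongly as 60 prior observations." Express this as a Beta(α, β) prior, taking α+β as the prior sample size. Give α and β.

α = 25.8, β = 34.2

Under the effective-sample-size interpretation, Beta(α, β) has prior mean α/(α+β) and prior sample size α+β.
So α+β = 60 and α/(α+β) = 0.43, giving α = 0.43·60 = 25.8 and β = 60 − 25.8 = 34.2.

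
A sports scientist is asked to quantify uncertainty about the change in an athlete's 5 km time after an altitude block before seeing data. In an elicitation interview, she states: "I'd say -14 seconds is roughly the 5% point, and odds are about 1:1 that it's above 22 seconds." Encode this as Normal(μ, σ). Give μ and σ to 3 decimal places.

μ = 22.000, σ = 21.886

The p-quantile of Normal(μ,σ) is μ + z_p·σ, with z_{0.05} = -1.645 and z_{0.5} = 0.
Eliminate σ: μ = (z₂·x₁ − z₁·x₂)/(z₂ − z₁) = (0·-14 − (-1.645)·22)/1.645 = 22.000.
Then σ = (x₂ − x₁)/(z₂ − z₁) = (22 − -14)/1.645 = 21.886.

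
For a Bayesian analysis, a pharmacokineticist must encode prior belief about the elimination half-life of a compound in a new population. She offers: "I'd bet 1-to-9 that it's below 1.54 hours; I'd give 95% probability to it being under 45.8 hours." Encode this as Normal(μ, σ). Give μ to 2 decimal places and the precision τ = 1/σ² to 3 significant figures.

μ = 20.92, τ = 0.00437

For Normal(μ,σ), the p-quantile is μ + z_p·σ. Here z_{0.1} = -1.282, z_{0.95} = 1.645.
So 1.54 = μ − 1.282σ and 45.8 = μ + 1.645σ.
Subtracting: σ = (45.8 − 1.54)/(1.645 − (-1.282)) = 15.12.
Then μ = 1.54 − (-1.282)·15.12 = 20.92.
Precision τ = 1/σ² = 1/15.12² = 0.00437.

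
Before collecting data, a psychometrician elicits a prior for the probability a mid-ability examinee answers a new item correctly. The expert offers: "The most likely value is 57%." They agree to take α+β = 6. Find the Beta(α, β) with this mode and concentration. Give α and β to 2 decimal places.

α = 3.28, β = 2.72

For α,β > 1 the Beta mode is (α−1)/(α+β−2). With α+β = 6, the mode is (α−1)/4.
Set (α−1)/4 = 0.57 → α = 1 + 0.57·4 = 3.28.
β = 6 − α = 2.72.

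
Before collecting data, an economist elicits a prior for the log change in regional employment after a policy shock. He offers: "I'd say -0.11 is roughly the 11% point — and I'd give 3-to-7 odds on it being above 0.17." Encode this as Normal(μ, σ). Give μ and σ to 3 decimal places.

For Normal(μ,σ), the p-quantile is μ + z_p·σ. Here z_{0.11} = -1.227, z_{0.7} = 0.5244.
So -0.11 = μ − 1.227σ and 0.17 = μ + 0.5244σ.
Subtracting: σ = (0.17 − -0.11)/(0.5244 − (-1.227)) = 0.160.
Then μ = -0.11 − (-1.227)·0.160 = 0.086.

μ = 0.086, σ = 0.160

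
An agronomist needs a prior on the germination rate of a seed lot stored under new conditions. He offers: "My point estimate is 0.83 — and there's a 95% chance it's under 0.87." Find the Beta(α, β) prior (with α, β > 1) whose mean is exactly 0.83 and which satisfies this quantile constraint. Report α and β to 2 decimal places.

α ≈ 180.66, β ≈ 37.00

With mean 0.83 fixed, write α = 0.83s, β = 0.17s where s = α+β.
Need P(θ < 0.87) = 0.95 under Beta(0.83s, 0.17s). Normal approximation: (q−m)/√(m(1−m)/s) ≈ z_{0.95} = 1.64, so s ≈ 0.83·0.17·(1.64)²/(0.87−0.83)² = 238.6.
At s = 238.6: P(θ<0.87) ≈ 0.958. Adjusting to match 0.95 gives s ≈ 217.66.
So α = 0.83·217.66 ≈ 180.66, β = 0.17·217.66 ≈ 37.00.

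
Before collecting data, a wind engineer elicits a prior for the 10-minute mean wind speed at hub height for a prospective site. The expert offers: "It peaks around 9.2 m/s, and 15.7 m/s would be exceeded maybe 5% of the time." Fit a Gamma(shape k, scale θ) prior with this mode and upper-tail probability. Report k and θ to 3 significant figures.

Gamma(k,θ) with k>1 has mode (k−1)θ, so θ = 9.2/(k−1).
Need P(X < 15.7) = 0.95 with θ tied to k this way. Start at k = 2, θ = 9.2: P(X<15.7) ≈ 0.509.
Too low — raise k to concentrate. Iterating converges to k ≈ 10.8.
Then θ = 9.2/(10.8−1) ≈ 0.941.

k ≈ 10.8, θ ≈ 0.941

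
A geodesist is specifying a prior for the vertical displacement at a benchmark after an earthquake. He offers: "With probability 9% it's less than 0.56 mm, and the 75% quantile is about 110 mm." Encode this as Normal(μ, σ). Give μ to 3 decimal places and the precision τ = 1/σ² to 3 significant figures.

The p-quantile of Normal(μ,σ) is μ + z_p·σ, with z_{0.09} = -1.341 and z_{0.75} = 0.6745.
Eliminate σ: μ = (z₂·x₁ − z₁·x₂)/(z₂ − z₁) = (0.6745·0.56 − (-1.341)·110)/2.015 = 73.371.
Then σ = (x₂ − x₁)/(z₂ − z₁) = (110 − 0.56)/2.015 = 54.306.
Precision τ = 1/σ² = 1/54.31² = 0.000339.

μ = 73.371, τ = 0.000339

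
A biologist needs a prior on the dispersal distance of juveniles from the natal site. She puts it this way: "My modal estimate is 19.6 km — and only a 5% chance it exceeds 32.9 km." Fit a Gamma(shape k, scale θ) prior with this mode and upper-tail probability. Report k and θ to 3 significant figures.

k ≈ 11.4, θ ≈ 1.88

Gamma(k,θ) with k>1 has mode (k−1)θ, so θ = 19.6/(k−1).
Need P(X < 32.9) = 0.95 with θ tied to k this way. Start at k = 2, θ = 19.6: P(X<32.9) ≈ 0.500.
Too low — raise k to concentrate. Iterating converges to k ≈ 11.4.
Then θ = 19.6/(11.4−1) ≈ 1.88.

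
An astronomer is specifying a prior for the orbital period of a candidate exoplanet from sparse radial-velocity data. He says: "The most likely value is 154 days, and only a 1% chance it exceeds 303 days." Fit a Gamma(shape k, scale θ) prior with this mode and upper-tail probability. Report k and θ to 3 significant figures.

k ≈ 11.8, θ ≈ 14.3

Gamma(k,θ) with k>1 has mode (k−1)θ, so θ = 154/(k−1).
Need P(X < 303) = 0.99 with θ tied to k this way. Start at k = 2, θ = 154: P(X<303) ≈ 0.585.
Too low — raise k to concentrate. Iterating converges to k ≈ 11.8.
Then θ = 154/(11.8−1) ≈ 14.3.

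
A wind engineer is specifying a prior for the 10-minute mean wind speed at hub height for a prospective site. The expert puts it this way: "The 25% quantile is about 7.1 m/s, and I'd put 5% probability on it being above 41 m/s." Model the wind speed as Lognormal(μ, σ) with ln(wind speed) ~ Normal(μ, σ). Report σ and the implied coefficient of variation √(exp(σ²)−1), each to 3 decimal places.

σ ≈ 0.756, CV ≈ 0.878

If T ~ Lognormal(μ,σ) then ln T ~ Normal(μ,σ), so the p-quantile of ln T is μ + z_p·σ.
ln(7.1) = 1.96 and ln(41) = 3.714; z_{0.25} = -0.6745, z_{0.95} = 1.645.
σ = (3.714 − 1.96)/(1.645 − (-0.6745)) = 0.756.
μ = 1.96 − (-0.6745)·0.756 = 2.470.
CV = √(exp(σ²)−1) = √(exp(0.5716)−1) = 0.878.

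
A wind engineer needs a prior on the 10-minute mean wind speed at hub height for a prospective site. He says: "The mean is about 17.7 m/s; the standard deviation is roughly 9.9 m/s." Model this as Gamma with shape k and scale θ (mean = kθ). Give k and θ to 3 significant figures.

k ≈ 3.2, θ ≈ 5.54

For Gamma(k, scale θ): mean = kθ, variance = kθ², so CV = 1/√k.
CV = SD/mean = 9.9/17.7 = 0.5593, hence k = 1/CV² = 3.2.
Then θ = mean/k = 17.7/3.2 = 5.54.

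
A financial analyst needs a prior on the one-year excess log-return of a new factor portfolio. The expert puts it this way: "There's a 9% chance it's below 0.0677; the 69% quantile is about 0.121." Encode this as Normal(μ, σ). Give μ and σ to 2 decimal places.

For Normal(μ,σ), the p-quantile is μ + z_p·σ. Here z_{0.09} = -1.341, z_{0.69} = 0.4959.
So 0.0677 = μ − 1.341σ and 0.121 = μ + 0.4959σ.
Subtracting: σ = (0.121 − 0.0677)/(0.4959 − (-1.341)) = 0.03.
Then μ = 0.0677 − (-1.341)·0.03 = 0.11.

μ = 0.11, σ = 0.03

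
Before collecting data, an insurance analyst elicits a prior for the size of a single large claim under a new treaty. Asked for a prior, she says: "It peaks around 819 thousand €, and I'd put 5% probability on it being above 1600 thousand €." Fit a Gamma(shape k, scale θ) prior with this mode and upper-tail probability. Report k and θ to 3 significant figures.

Gamma(k,θ) with k>1 has mode (k−1)θ, so θ = 819/(k−1).
Need P(X < 1600) = 0.95 with θ tied to k this way. Start at k = 2, θ = 819: P(X<1600) ≈ 0.581.
Too low — raise k to concentrate. Iterating converges to k ≈ 7.19.
Then θ = 819/(7.19−1) ≈ 132.

k ≈ 7.19, θ ≈ 132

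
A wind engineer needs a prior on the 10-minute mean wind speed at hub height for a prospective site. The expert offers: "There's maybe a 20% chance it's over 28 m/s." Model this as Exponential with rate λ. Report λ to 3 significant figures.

P(T > 28.0) = e^(−λ·28.0) = 0.2, so λ = −ln(0.2)/28.0 = 0.0575.

λ ≈ 0.0575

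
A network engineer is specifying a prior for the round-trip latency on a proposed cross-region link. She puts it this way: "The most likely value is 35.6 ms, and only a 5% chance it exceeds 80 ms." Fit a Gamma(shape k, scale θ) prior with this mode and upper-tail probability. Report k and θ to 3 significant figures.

k ≈ 5.19, θ ≈ 8.5

Gamma(k,θ) with k>1 has mode (k−1)θ, so θ = 35.6/(k−1).
Need P(X < 80) = 0.95 with θ tied to k this way. Start at k = 2, θ = 35.6: P(X<80) ≈ 0.657.
Too low — raise k to concentrate. Iterating converges to k ≈ 5.19.
Then θ = 35.6/(5.19−1) ≈ 8.5.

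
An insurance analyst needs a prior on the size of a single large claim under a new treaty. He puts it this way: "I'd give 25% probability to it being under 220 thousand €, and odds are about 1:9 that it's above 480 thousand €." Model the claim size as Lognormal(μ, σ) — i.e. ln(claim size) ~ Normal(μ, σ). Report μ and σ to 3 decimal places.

μ ≈ 5.663, σ ≈ 0.399

If T ~ Lognormal(μ,σ) then ln T ~ Normal(μ,σ), so the p-quantile of ln T is μ + z_p·σ.
ln(220) = 5.394 and ln(480) = 6.174; z_{0.25} = -0.6745, z_{0.9} = 1.282.
σ = (6.174 − 5.394)/(1.282 − (-0.6745)) = 0.399.
μ = 5.394 − (-0.6745)·0.399 = 5.663.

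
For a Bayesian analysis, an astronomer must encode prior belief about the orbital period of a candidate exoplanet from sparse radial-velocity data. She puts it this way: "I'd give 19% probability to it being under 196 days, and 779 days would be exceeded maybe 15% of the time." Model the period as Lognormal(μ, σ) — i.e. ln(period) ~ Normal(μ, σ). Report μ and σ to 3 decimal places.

If T ~ Lognormal(μ,σ) then ln T ~ Normal(μ,σ), so the p-quantile of ln T is μ + z_p·σ.
ln(196) = 5.278 and ln(779) = 6.658; z_{0.19} = -0.8779, z_{0.85} = 1.036.
σ = (6.658 − 5.278)/(1.036 − (-0.8779)) = 0.721.
μ = 5.278 − (-0.8779)·0.721 = 5.911.

μ ≈ 5.911, σ ≈ 0.721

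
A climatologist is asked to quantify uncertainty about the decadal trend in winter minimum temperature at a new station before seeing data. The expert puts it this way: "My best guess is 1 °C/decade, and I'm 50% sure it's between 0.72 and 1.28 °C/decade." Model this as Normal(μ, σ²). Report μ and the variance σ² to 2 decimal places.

μ = 1.00, σ² = 0.17

A symmetric 50% interval runs μ ± z·σ with z = 0.6745.
Half-width = 0.28, so σ = 0.28/0.6745 = 0.415 and σ² = 0.17.
μ is the stated best guess, 1.00.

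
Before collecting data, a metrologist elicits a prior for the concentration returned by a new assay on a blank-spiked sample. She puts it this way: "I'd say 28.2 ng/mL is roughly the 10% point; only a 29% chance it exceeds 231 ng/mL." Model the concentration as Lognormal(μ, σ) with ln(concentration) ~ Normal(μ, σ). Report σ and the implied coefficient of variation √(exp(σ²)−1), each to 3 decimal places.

σ ≈ 1.146, CV ≈ 1.649

If T ~ Lognormal(μ,σ) then ln T ~ Normal(μ,σ), so the p-quantile of ln T is μ + z_p·σ.
ln(28.2) = 3.339 and ln(231) = 5.442; z_{0.1} = -1.282, z_{0.71} = 0.5534.
σ = (5.442 − 3.339)/(0.5534 − (-1.282)) = 1.146.
μ = 3.339 − (-1.282)·1.146 = 4.808.
CV = √(exp(σ²)−1) = √(exp(1.3136)−1) = 1.649.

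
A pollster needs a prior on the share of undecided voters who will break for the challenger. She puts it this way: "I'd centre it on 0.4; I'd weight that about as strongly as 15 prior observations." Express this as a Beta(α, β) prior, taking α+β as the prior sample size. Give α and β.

α = 6, β = 9

Under the effective-sample-size interpretation, Beta(α, β) has prior mean α/(α+β) and prior sample size α+β.
So α+β = 15 and α/(α+β) = 0.4, giving α = 0.4·15 = 6 and β = 15 − 6 = 9.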